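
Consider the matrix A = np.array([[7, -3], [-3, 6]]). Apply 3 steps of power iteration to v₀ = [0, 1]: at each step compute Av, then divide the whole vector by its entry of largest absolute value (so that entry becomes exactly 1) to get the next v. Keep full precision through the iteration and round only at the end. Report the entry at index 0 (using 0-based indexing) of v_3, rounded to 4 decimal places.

1.0000

Av0 = (-3.00000, 6.00000); divide by 6.00000 → v1 = (-0.50000, 1.00000)
Av1 = (-6.50000, 7.50000); divide by 7.50000 → v2 = (-0.86667, 1.00000)
Av2 = (-9.06667, 8.60000); divide by -9.06667 → v3 = (1.00000, -0.94853)
Requested entry of v3: -408/-408 = 1.0000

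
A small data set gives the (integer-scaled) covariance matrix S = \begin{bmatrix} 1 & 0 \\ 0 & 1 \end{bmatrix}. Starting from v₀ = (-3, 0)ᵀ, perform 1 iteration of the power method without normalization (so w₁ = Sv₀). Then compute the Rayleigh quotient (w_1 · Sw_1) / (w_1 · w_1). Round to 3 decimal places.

λ ≈ 1.000

w1 = Sv₀ = (-3, 0)
Sw1 = (-3, 0)
w1·Sw1 = (-3)·(-3) + 0·0 = 9; w1·w1 = (-3)·(-3) + 0·0 = 9
λ ≈ 9/9 = 1.000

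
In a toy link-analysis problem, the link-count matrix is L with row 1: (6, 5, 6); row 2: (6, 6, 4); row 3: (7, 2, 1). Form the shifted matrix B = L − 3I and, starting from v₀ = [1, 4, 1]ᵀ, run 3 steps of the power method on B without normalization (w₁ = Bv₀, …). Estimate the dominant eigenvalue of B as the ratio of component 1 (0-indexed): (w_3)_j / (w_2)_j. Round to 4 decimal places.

B = L − 3I has rows (3, 5, 6); (6, 3, 4); (7, 2, -2)
w1 = Bv₀ = (3·1 + 5·4 + 6·1; 6·1 + 3·4 + 4·1; 7·1 + 2·4 + (-2)·1) = (29, 22, 13)
w2 = Bw1 = (3·29 + 5·22 + 6·13; 6·29 + 3·22 + 4·13; 7·29 + 2·22 + (-2)·13) = (275, 292, 221)
w3 = Bw2 = (3611, 3410, 2067)
Ratio: 3410/292 = 11.6781

μ ≈ 11.6781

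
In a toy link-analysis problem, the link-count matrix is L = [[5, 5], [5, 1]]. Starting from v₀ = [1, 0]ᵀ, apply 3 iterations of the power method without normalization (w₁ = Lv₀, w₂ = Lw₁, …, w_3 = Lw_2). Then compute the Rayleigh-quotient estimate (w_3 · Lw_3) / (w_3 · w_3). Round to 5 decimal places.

w1 = Lv₀ = (5·1 + 5·0; 5·1 + 1·0) = (5, 5)
w2 = Lw1 = (5·5 + 5·5; 5·5 + 1·5) = (50, 30)
w3 = Lw2 = (400, 280)
Lw3 = (3400, 2280)
w3·Lw3 = 400·3400 + 280·2280 = 1998400; w3·w3 = 400·400 + 280·280 = 238400
λ ≈ 1998400/238400 = 8.38255

8.38255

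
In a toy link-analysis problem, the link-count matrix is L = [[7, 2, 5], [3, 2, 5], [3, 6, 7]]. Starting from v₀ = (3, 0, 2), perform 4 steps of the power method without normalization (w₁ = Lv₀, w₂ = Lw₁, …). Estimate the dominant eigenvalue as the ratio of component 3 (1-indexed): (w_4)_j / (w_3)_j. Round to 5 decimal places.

w1 = Lv₀ = (7·3 + 2·0 + 5·2; 3·3 + 2·0 + 5·2; 3·3 + 6·0 + 7·2) = (31, 19, 23)
w2 = Lw1 = (7·31 + 2·19 + 5·23; 3·31 + 2·19 + 5·23; 3·31 + 6·19 + 7·23) = (370, 246, 368)
w3 = Lw2 = (4922, 3442, 5162)
w4 = Lw3 = (67148, 47460, 71552)
Ratio at component: 71552 / 5162 = 13.86129

λ ≈ 13.86129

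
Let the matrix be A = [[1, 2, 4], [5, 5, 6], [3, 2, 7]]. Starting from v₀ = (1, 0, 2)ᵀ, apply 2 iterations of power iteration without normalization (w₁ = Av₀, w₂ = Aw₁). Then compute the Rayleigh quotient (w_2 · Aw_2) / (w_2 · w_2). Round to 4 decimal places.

w1 = Av₀ = (9, 17, 17)
w2 = Aw1 = (111, 232, 180)
Aw2 = (1295, 2795, 2057)
w2·Aw2 = 111·1295 + 232·2795 + 180·2057 = 1162445; w2·w2 = 111·111 + 232·232 + 180·180 = 98545
λ ≈ 1162445/98545 = 11.7961

11.7961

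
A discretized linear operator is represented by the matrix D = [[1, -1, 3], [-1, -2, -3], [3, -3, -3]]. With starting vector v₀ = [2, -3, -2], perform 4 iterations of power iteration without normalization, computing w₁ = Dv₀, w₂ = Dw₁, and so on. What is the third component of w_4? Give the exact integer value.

-3732

w1 = Dv₀ = (1·2 + (-1)·(-3) + 3·(-2); (-1)·2 + (-2)·(-3) + (-3)·(-2); 3·2 + (-3)·(-3) + (-3)·(-2)) = (-1, 10, 21)
w2 = Dw1 = (1·(-1) + (-1)·10 + 3·21; (-1)·(-1) + (-2)·10 + (-3)·21; 3·(-1) + (-3)·10 + (-3)·21) = (52, -82, -96)
w3 = Dw2 = (-154, 400, 690)
w4 = Dw3 = (1516, -2716, -3732)
The requested component of w4 is -3732.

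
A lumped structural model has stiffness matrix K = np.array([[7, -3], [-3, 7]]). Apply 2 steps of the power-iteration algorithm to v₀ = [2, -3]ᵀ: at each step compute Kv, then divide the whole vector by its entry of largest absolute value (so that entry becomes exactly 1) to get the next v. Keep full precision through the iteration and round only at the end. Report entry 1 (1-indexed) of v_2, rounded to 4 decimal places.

-0.9380

Kv0 = (23.00000, -27.00000); divide by -27.00000 → v1 = (-0.85185, 1.00000)
Kv1 = (-8.96296, 9.55556); divide by 9.55556 → v2 = (-0.93798, 1.00000)
Requested entry of v2: 242/-258 = -0.9380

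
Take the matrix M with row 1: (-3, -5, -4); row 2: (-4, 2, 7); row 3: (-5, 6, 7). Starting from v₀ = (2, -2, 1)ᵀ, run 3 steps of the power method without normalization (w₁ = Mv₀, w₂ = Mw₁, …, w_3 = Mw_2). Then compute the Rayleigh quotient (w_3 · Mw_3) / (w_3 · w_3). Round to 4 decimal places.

λ ≈ 13.7831

w1 = Mv₀ = ((-3)·2 + (-5)·(-2) + (-4)·1; (-4)·2 + 2·(-2) + 7·1; (-5)·2 + 6·(-2) + 7·1) = (0, -5, -15)
w2 = Mw1 = ((-3)·0 + (-5)·(-5) + (-4)·(-15); (-4)·0 + 2·(-5) + 7·(-15); (-5)·0 + 6·(-5) + 7·(-15)) = (85, -115, -135)
w3 = Mw2 = (860, -1515, -2060)
Mw3 = (13235, -20890, -27810)
w3·Mw3 = 860·13235 + (-1515)·(-20890) + (-2060)·(-27810) = 100319050; w3·w3 = 860·860 + (-1515)·(-1515) + (-2060)·(-2060) = 7278425
λ ≈ 100319050/7278425 = 13.7831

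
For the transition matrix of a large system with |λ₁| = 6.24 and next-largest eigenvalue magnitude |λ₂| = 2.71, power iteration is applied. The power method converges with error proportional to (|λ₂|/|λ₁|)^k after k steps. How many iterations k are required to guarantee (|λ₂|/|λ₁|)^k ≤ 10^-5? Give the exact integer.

14

|λ₂/λ₁| = 2.71/6.24 = 0.43429
Need k ≥ ln(10^-5) / ln(0.43429) = -11.5129 / -0.8340 ≈ 13.804
Smallest integer k satisfying the bound: 14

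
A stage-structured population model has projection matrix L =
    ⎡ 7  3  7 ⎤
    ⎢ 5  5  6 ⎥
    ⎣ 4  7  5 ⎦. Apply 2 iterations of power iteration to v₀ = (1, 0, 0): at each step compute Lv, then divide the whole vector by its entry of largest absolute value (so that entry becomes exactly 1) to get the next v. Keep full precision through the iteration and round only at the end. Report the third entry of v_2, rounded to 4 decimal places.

0.9022

Lv0 = (7.00000, 5.00000, 4.00000); divide by 7.00000 → v1 = (1.00000, 0.71429, 0.57143)
Lv1 = (13.14286, 12.00000, 11.85714); divide by 13.14286 → v2 = (1.00000, 0.91304, 0.90217)
Requested entry of v2: 83/92 = 0.9022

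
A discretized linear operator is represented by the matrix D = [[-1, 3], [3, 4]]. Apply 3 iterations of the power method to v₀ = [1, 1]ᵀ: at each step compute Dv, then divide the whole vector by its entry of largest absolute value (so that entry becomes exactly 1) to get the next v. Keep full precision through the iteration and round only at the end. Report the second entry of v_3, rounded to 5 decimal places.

Dv0 = (2.000000, 7.000000); divide by 7.000000 → v1 = (0.285714, 1.000000)
Dv1 = (2.714286, 4.857143); divide by 4.857143 → v2 = (0.558824, 1.000000)
Dv2 = (2.441176, 5.676471); divide by 5.676471 → v3 = (0.430052, 1.000000)
Requested entry of v3: 193/193 = 1.00000

1.00000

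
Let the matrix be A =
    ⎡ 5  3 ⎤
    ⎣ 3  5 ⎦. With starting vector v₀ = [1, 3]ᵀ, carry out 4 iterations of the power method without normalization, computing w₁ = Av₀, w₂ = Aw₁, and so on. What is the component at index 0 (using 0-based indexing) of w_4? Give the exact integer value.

w1 = Av₀ = (5·1 + 3·3; 3·1 + 5·3) = (14, 18)
w2 = Aw1 = (5·14 + 3·18; 3·14 + 5·18) = (124, 132)
w3 = Aw2 = (1016, 1032)
w4 = Aw3 = (8176, 8208)
The requested component of w4 is 8176.

8176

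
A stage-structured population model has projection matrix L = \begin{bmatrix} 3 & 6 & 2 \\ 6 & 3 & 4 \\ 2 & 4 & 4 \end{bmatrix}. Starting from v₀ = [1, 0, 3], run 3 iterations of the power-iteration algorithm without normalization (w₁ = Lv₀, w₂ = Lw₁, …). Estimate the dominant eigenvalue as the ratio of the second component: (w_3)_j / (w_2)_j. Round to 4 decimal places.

w1 = Lv₀ = (9, 18, 14)
w2 = Lw1 = (163, 164, 146)
w3 = Lw2 = (1765, 2054, 1566)
Ratio at component: 2054 / 164 = 12.5244

λ ≈ 12.5244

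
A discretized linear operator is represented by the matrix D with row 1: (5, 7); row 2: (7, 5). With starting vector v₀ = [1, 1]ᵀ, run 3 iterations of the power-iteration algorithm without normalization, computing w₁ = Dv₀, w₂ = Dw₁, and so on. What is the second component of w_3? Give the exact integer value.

1728

w1 = Dv₀ = (5·1 + 7·1; 7·1 + 5·1) = (12, 12)
w2 = Dw1 = (5·12 + 7·12; 7·12 + 5·12) = (144, 144)
w3 = Dw2 = (1728, 1728)
The requested component of w3 is 1728.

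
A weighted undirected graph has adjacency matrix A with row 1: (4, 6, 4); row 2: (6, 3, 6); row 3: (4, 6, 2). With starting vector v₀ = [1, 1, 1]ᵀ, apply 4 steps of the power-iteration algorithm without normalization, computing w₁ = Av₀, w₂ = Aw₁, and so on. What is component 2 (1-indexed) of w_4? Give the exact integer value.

w1 = Av₀ = (4·1 + 6·1 + 4·1; 6·1 + 3·1 + 6·1; 4·1 + 6·1 + 2·1) = (14, 15, 12)
w2 = Aw1 = (4·14 + 6·15 + 4·12; 6·14 + 3·15 + 6·12; 4·14 + 6·15 + 2·12) = (194, 201, 170)
w3 = Aw2 = (2662, 2787, 2322)
w4 = Aw3 = (36658, 38265, 32014)
The requested component of w4 is 38265.

38265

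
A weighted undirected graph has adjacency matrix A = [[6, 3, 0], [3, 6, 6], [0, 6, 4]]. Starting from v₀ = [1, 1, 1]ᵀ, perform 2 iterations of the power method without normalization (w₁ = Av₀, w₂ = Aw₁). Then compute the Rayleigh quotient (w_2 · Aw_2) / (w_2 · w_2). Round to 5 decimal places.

λ ≈ 11.98756

w1 = Av₀ = (9, 15, 10)
w2 = Aw1 = (99, 177, 130)
Aw2 = (1125, 2139, 1582)
w2·Aw2 = 99·1125 + 177·2139 + 130·1582 = 695638; w2·w2 = 99·99 + 177·177 + 130·130 = 58030
λ ≈ 695638/58030 = 11.98756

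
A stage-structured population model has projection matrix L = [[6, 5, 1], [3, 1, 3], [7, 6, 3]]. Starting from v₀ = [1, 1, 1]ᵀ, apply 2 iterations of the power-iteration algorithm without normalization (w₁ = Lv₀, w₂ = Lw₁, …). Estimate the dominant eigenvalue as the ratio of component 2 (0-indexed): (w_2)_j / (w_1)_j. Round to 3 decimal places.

10.875

w1 = Lv₀ = (6·1 + 5·1 + 1·1; 3·1 + 1·1 + 3·1; 7·1 + 6·1 + 3·1) = (12, 7, 16)
w2 = Lw1 = (6·12 + 5·7 + 1·16; 3·12 + 1·7 + 3·16; 7·12 + 6·7 + 3·16) = (123, 91, 174)
Ratio at component: 174 / 16 = 10.875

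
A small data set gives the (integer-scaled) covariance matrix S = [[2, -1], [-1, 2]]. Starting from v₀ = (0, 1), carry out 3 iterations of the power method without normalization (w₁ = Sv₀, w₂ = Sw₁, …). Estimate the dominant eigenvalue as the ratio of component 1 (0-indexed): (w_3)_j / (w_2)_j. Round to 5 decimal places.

w1 = Sv₀ = (2·0 + (-1)·1; (-1)·0 + 2·1) = (-1, 2)
w2 = Sw1 = (2·(-1) + (-1)·2; (-1)·(-1) + 2·2) = (-4, 5)
w3 = Sw2 = (-13, 14)
Ratio at component: 14 / 5 = 2.80000

λ ≈ 2.80000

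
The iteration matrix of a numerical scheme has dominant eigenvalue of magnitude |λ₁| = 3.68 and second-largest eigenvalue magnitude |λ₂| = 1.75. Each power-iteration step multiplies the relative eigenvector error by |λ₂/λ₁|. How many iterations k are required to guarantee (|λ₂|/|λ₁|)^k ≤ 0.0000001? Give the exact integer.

22

|λ₂/λ₁| = 1.75/3.68 = 0.47554
Need k ≥ ln(0.0000001) / ln(0.47554) = -16.1181 / -0.7433 ≈ 21.685
Smallest integer k satisfying the bound: 22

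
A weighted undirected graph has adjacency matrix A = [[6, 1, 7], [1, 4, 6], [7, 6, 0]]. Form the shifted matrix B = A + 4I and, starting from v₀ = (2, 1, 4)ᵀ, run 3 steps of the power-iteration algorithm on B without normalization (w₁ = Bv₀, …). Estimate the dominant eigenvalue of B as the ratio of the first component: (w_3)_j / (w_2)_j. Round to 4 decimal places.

B = A + 4I has rows (10, 1, 7); (1, 8, 6); (7, 6, 4)
w1 = Bv₀ = (49, 34, 36)
w2 = Bw1 = (776, 537, 691)
w3 = Bw2 = (13134, 9218, 11418)
Ratio: 13134/776 = 16.9253

16.9253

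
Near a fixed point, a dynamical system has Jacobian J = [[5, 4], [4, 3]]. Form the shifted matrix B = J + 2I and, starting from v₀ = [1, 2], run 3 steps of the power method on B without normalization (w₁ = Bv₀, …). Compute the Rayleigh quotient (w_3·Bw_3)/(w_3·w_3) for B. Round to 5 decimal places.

B = J + 2I has rows (7, 4); (4, 5)
w1 = Bv₀ = (7·1 + 4·2; 4·1 + 5·2) = (15, 14)
w2 = Bw1 = (7·15 + 4·14; 4·15 + 5·14) = (161, 130)
w3 = Bw2 = (1647, 1294)
Bw3 = (16705, 13058)
w3·Bw3 = 44410187; w3·w3 = 4387045; μ ≈ 44410187/4387045 = 10.12303

μ ≈ 10.12303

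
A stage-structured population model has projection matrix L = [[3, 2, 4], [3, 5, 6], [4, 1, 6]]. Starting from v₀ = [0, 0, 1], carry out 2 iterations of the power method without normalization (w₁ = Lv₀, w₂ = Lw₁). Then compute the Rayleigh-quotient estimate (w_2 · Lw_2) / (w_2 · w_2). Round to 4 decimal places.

11.0769

w1 = Lv₀ = (3·0 + 2·0 + 4·1; 3·0 + 5·0 + 6·1; 4·0 + 1·0 + 6·1) = (4, 6, 6)
w2 = Lw1 = (3·4 + 2·6 + 4·6; 3·4 + 5·6 + 6·6; 4·4 + 1·6 + 6·6) = (48, 78, 58)
Lw2 = (532, 882, 618)
w2·Lw2 = 48·532 + 78·882 + 58·618 = 130176; w2·w2 = 48·48 + 78·78 + 58·58 = 11752
λ ≈ 130176/11752 = 11.0769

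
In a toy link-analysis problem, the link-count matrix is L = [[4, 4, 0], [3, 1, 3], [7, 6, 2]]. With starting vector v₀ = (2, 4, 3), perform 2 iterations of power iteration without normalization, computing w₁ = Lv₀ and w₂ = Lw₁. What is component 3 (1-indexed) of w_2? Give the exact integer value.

w1 = Lv₀ = (4·2 + 4·4 + 0·3; 3·2 + 1·4 + 3·3; 7·2 + 6·4 + 2·3) = (24, 19, 44)
w2 = Lw1 = (4·24 + 4·19 + 0·44; 3·24 + 1·19 + 3·44; 7·24 + 6·19 + 2·44) = (172, 223, 370)
The requested component of w2 is 370.

370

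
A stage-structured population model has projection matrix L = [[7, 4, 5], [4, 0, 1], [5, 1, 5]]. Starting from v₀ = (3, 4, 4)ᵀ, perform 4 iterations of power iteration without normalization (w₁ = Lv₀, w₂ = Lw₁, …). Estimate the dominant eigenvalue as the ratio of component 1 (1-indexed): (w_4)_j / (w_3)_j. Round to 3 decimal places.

12.236

w1 = Lv₀ = (7·3 + 4·4 + 5·4; 4·3 + 0·4 + 1·4; 5·3 + 1·4 + 5·4) = (57, 16, 39)
w2 = Lw1 = (7·57 + 4·16 + 5·39; 4·57 + 0·16 + 1·39; 5·57 + 1·16 + 5·39) = (658, 267, 496)
w3 = Lw2 = (8154, 3128, 6037)
w4 = Lw3 = (99775, 38653, 74083)
Ratio at component: 99775 / 8154 = 12.236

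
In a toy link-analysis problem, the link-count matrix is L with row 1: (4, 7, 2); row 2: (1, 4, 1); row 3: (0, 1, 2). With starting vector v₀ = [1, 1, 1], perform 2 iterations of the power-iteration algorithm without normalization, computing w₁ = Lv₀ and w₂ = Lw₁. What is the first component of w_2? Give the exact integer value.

100

w1 = Lv₀ = (4·1 + 7·1 + 2·1; 1·1 + 4·1 + 1·1; 0·1 + 1·1 + 2·1) = (13, 6, 3)
w2 = Lw1 = (4·13 + 7·6 + 2·3; 1·13 + 4·6 + 1·3; 0·13 + 1·6 + 2·3) = (100, 40, 12)
The requested component of w2 is 100.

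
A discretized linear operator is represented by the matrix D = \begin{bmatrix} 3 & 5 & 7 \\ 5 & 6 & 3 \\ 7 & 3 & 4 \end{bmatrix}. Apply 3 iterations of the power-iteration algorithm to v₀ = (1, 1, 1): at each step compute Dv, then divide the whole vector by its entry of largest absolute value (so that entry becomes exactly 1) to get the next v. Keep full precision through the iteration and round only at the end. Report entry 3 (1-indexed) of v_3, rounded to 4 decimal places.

0.9481

Dv0 = (15.00000, 14.00000, 14.00000); divide by 15.00000 → v1 = (1.00000, 0.93333, 0.93333)
Dv1 = (14.20000, 13.40000, 13.53333); divide by 14.20000 → v2 = (1.00000, 0.94366, 0.95305)
Dv2 = (14.38967, 13.52113, 13.64319); divide by 14.38967 → v3 = (1.00000, 0.93964, 0.94812)
Requested entry of v3: 2906/3065 = 0.9481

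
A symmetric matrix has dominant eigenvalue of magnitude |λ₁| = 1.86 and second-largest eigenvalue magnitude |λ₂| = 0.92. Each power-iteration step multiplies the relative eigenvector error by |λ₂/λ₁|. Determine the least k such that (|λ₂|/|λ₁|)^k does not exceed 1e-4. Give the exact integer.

14

|λ₂/λ₁| = 0.92/1.86 = 0.49462
Need k ≥ ln(1e-4) / ln(0.49462) = -9.2103 / -0.7040 ≈ 13.084
Smallest integer k satisfying the bound: 14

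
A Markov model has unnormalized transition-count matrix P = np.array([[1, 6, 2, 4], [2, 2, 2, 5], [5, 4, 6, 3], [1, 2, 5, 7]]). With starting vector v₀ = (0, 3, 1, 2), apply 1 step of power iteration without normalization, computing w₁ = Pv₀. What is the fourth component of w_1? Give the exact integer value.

25

w1 = Pv₀ = (28, 18, 24, 25)
The requested component of w1 is 25.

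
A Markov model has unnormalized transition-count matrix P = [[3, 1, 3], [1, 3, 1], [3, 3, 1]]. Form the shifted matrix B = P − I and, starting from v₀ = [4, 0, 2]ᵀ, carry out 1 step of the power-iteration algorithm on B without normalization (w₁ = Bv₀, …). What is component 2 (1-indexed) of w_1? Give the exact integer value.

B = P − I has rows (2, 1, 3); (1, 2, 1); (3, 3, 0)
w1 = Bv₀ = (14, 6, 12)
Requested component of w1: 6

6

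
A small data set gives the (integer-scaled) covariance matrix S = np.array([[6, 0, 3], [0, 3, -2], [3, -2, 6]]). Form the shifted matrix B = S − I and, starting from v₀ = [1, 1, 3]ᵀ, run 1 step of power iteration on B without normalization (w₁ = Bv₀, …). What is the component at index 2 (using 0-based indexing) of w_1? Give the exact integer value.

16

B = S − I has rows (5, 0, 3); (0, 2, -2); (3, -2, 5)
w1 = Bv₀ = (14, -4, 16)
Requested component of w1: 16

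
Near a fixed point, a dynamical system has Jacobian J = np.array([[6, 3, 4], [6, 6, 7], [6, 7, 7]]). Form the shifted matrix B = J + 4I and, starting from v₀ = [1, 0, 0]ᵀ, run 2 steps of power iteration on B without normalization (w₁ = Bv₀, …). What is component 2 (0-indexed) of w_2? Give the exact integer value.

B = J + 4I has rows (10, 3, 4); (6, 10, 7); (6, 7, 11)
w1 = Bv₀ = (10, 6, 6)
w2 = Bw1 = (142, 162, 168)
Requested component of w2: 168

168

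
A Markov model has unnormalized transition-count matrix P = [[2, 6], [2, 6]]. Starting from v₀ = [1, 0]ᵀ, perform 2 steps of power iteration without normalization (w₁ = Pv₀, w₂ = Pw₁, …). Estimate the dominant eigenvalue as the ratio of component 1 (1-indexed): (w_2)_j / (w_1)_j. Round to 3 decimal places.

w1 = Pv₀ = (2, 2)
w2 = Pw1 = (16, 16)
Ratio at component: 16 / 2 = 8.000

λ ≈ 8.000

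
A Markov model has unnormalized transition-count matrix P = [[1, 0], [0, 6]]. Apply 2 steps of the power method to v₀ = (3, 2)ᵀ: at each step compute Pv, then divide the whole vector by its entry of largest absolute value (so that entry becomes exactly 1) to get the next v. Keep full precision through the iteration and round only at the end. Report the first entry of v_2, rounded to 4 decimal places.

Pv0 = (3.00000, 12.00000); divide by 12.00000 → v1 = (0.25000, 1.00000)
Pv1 = (0.25000, 6.00000); divide by 6.00000 → v2 = (0.04167, 1.00000)
Requested entry of v2: 3/72 = 0.0417

0.0417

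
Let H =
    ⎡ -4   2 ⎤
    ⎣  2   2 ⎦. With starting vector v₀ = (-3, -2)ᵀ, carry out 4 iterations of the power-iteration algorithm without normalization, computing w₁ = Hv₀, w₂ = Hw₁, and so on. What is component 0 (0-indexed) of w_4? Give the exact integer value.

w1 = Hv₀ = ((-4)·(-3) + 2·(-2); 2·(-3) + 2·(-2)) = (8, -10)
w2 = Hw1 = ((-4)·8 + 2·(-10); 2·8 + 2·(-10)) = (-52, -4)
w3 = Hw2 = (200, -112)
w4 = Hw3 = (-1024, 176)
The requested component of w4 is -1024.

-1024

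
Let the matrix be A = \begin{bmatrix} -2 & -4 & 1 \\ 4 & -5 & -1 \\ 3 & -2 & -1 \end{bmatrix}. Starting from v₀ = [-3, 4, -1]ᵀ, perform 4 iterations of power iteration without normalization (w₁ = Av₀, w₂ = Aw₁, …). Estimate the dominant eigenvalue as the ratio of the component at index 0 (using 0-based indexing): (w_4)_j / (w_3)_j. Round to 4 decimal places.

w1 = Av₀ = ((-2)·(-3) + (-4)·4 + 1·(-1); 4·(-3) + (-5)·4 + (-1)·(-1); 3·(-3) + (-2)·4 + (-1)·(-1)) = (-11, -31, -16)
w2 = Aw1 = ((-2)·(-11) + (-4)·(-31) + 1·(-16); 4·(-11) + (-5)·(-31) + (-1)·(-16); 3·(-11) + (-2)·(-31) + (-1)·(-16)) = (130, 127, 45)
w3 = Aw2 = (-723, -160, 91)
w4 = Aw3 = (2177, -2183, -1940)
Ratio at component: 2177 / -723 = -3.0111

λ ≈ -3.0111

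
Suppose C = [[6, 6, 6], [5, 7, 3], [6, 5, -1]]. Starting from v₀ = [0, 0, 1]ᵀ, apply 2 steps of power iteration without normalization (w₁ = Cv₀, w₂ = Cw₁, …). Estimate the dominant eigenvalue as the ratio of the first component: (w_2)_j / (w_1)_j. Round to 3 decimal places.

w1 = Cv₀ = (6·0 + 6·0 + 6·1; 5·0 + 7·0 + 3·1; 6·0 + 5·0 + (-1)·1) = (6, 3, -1)
w2 = Cw1 = (6·6 + 6·3 + 6·(-1); 5·6 + 7·3 + 3·(-1); 6·6 + 5·3 + (-1)·(-1)) = (48, 48, 52)
Ratio at component: 48 / 6 = 8.000

λ ≈ 8.000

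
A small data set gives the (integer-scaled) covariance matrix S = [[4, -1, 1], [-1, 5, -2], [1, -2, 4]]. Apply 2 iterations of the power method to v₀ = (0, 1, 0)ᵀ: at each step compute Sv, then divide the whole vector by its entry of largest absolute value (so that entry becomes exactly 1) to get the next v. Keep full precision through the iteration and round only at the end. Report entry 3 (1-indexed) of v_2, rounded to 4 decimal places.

-0.6333

Sv0 = (-1.00000, 5.00000, -2.00000); divide by 5.00000 → v1 = (-0.20000, 1.00000, -0.40000)
Sv1 = (-2.20000, 6.00000, -3.80000); divide by 6.00000 → v2 = (-0.36667, 1.00000, -0.63333)
Requested entry of v2: -19/30 = -0.6333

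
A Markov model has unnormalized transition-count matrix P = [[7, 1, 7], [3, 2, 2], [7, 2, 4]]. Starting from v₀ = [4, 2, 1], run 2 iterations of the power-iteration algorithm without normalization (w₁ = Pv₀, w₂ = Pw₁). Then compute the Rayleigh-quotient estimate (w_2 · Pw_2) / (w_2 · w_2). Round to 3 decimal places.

13.304

w1 = Pv₀ = (37, 18, 36)
w2 = Pw1 = (529, 219, 439)
Pw2 = (6995, 2903, 5897)
w2·Pw2 = 529·6995 + 219·2903 + 439·5897 = 6924895; w2·w2 = 529·529 + 219·219 + 439·439 = 520523
λ ≈ 6924895/520523 = 13.304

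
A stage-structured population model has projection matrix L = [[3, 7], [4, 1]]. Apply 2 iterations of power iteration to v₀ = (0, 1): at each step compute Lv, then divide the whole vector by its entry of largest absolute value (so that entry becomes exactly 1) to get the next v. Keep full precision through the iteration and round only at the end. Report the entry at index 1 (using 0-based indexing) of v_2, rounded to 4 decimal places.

1.0000

Lv0 = (7.00000, 1.00000); divide by 7.00000 → v1 = (1.00000, 0.14286)
Lv1 = (4.00000, 4.14286); divide by 4.14286 → v2 = (0.96552, 1.00000)
Requested entry of v2: 29/29 = 1.0000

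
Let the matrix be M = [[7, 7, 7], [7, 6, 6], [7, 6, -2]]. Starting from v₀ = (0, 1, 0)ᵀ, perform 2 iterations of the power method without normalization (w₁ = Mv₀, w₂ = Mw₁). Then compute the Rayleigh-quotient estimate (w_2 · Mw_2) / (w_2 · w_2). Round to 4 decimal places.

λ ≈ 17.7444

w1 = Mv₀ = (7, 6, 6)
w2 = Mw1 = (133, 121, 73)
Mw2 = (2289, 2095, 1511)
w2·Mw2 = 133·2289 + 121·2095 + 73·1511 = 668235; w2·w2 = 133·133 + 121·121 + 73·73 = 37659
λ ≈ 668235/37659 = 17.7444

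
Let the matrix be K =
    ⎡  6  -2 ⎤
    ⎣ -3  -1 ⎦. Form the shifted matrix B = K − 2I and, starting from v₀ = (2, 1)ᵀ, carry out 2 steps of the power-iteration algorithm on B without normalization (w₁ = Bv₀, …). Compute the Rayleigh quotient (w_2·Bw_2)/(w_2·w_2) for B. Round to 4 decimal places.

2.6683

B = K − 2I has rows (4, -2); (-3, -3)
w1 = Bv₀ = (4·2 + (-2)·1; (-3)·2 + (-3)·1) = (6, -9)
w2 = Bw1 = (4·6 + (-2)·(-9); (-3)·6 + (-3)·(-9)) = (42, 9)
Bw2 = (150, -153)
w2·Bw2 = 4923; w2·w2 = 1845; μ ≈ 4923/1845 = 2.6683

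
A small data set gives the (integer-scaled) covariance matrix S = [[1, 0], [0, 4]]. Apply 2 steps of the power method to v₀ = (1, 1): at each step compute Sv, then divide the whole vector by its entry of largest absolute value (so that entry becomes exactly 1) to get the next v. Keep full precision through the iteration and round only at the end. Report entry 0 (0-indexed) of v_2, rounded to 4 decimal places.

Sv0 = (1.00000, 4.00000); divide by 4.00000 → v1 = (0.25000, 1.00000)
Sv1 = (0.25000, 4.00000); divide by 4.00000 → v2 = (0.06250, 1.00000)
Requested entry of v2: 1/16 = 0.0625

0.0625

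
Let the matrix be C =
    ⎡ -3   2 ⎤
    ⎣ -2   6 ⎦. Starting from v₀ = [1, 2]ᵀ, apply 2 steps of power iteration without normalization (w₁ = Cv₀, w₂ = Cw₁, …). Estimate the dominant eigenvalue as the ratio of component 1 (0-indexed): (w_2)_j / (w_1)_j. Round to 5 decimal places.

λ ≈ 5.80000

w1 = Cv₀ = ((-3)·1 + 2·2; (-2)·1 + 6·2) = (1, 10)
w2 = Cw1 = ((-3)·1 + 2·10; (-2)·1 + 6·10) = (17, 58)
Ratio at component: 58 / 10 = 5.80000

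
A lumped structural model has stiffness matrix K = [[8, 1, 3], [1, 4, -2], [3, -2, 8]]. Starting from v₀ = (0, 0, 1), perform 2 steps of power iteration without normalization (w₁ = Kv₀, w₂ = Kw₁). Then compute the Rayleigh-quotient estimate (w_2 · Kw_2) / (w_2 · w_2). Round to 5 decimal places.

w1 = Kv₀ = (8·0 + 1·0 + 3·1; 1·0 + 4·0 + (-2)·1; 3·0 + (-2)·0 + 8·1) = (3, -2, 8)
w2 = Kw1 = (8·3 + 1·(-2) + 3·8; 1·3 + 4·(-2) + (-2)·8; 3·3 + (-2)·(-2) + 8·8) = (46, -21, 77)
Kw2 = (578, -192, 796)
w2·Kw2 = 46·578 + (-21)·(-192) + 77·796 = 91912; w2·w2 = 46·46 + (-21)·(-21) + 77·77 = 8486
λ ≈ 91912/8486 = 10.83102

10.83102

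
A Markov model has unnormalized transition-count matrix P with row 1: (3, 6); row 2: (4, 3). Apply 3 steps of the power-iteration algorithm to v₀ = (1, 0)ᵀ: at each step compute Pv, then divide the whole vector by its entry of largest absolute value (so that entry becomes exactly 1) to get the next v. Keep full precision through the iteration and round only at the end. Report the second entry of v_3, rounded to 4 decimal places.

0.8395

Pv0 = (3.00000, 4.00000); divide by 4.00000 → v1 = (0.75000, 1.00000)
Pv1 = (8.25000, 6.00000); divide by 8.25000 → v2 = (1.00000, 0.72727)
Pv2 = (7.36364, 6.18182); divide by 7.36364 → v3 = (1.00000, 0.83951)
Requested entry of v3: 204/243 = 0.8395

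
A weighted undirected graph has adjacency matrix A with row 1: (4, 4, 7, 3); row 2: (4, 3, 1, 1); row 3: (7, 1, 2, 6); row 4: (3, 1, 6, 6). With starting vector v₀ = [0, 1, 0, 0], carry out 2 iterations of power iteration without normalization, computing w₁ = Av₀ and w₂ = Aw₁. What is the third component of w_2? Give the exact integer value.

w1 = Av₀ = (4·0 + 4·1 + 7·0 + 3·0; 4·0 + 3·1 + 1·0 + 1·0; 7·0 + 1·1 + 2·0 + 6·0; 3·0 + 1·1 + 6·0 + 6·0) = (4, 3, 1, 1)
w2 = Aw1 = (4·4 + 4·3 + 7·1 + 3·1; 4·4 + 3·3 + 1·1 + 1·1; 7·4 + 1·3 + 2·1 + 6·1; 3·4 + 1·3 + 6·1 + 6·1) = (38, 27, 39, 27)
The requested component of w2 is 39.

39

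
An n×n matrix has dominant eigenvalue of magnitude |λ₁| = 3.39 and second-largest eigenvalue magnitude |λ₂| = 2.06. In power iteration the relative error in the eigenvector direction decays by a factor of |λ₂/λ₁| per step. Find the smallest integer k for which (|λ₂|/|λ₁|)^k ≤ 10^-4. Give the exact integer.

19

|λ₂/λ₁| = 2.06/3.39 = 0.60767
Need k ≥ ln(10^-4) / ln(0.60767) = -9.2103 / -0.4981 ≈ 18.490
Smallest integer k satisfying the bound: 19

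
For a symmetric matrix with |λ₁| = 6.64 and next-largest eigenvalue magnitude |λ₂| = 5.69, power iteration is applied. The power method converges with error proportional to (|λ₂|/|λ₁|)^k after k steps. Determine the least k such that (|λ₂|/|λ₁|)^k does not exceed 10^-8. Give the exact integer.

|λ₂/λ₁| = 5.69/6.64 = 0.85693
Need k ≥ ln(10^-8) / ln(0.85693) = -18.4207 / -0.1544 ≈ 119.304
Smallest integer k satisfying the bound: 120

120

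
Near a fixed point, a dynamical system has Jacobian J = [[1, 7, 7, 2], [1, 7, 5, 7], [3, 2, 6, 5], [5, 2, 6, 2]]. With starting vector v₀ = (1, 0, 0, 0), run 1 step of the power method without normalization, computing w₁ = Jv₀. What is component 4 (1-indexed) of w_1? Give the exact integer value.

5

w1 = Jv₀ = (1·1 + 7·0 + 7·0 + 2·0; 1·1 + 7·0 + 5·0 + 7·0; 3·1 + 2·0 + 6·0 + 5·0; 5·1 + 2·0 + 6·0 + 2·0) = (1, 1, 3, 5)
The requested component of w1 is 5.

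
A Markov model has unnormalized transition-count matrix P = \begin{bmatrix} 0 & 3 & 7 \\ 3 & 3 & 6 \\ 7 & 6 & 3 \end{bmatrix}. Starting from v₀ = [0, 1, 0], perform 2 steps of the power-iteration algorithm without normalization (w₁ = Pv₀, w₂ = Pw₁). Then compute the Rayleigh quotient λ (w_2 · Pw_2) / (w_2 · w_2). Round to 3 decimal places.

w1 = Pv₀ = (3, 3, 6)
w2 = Pw1 = (51, 54, 57)
Pw2 = (561, 657, 852)
w2·Pw2 = 51·561 + 54·657 + 57·852 = 112653; w2·w2 = 51·51 + 54·54 + 57·57 = 8766
λ ≈ 112653/8766 = 12.851

12.851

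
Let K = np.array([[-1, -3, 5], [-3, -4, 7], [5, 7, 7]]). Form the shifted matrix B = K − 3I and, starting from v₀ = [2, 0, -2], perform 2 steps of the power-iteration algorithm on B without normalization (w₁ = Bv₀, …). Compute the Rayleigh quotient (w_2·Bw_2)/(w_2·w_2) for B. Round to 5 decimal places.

μ ≈ -11.75818

B = K − 3I has rows (-4, -3, 5); (-3, -7, 7); (5, 7, 4)
w1 = Bv₀ = ((-4)·2 + (-3)·0 + 5·(-2); (-3)·2 + (-7)·0 + 7·(-2); 5·2 + 7·0 + 4·(-2)) = (-18, -20, 2)
w2 = Bw1 = ((-4)·(-18) + (-3)·(-20) + 5·2; (-3)·(-18) + (-7)·(-20) + 7·2; 5·(-18) + 7·(-20) + 4·2) = (142, 208, -222)
Bw2 = (-2302, -3436, 1278)
w2·Bw2 = -1325288; w2·w2 = 112712; μ ≈ -1325288/112712 = -11.75818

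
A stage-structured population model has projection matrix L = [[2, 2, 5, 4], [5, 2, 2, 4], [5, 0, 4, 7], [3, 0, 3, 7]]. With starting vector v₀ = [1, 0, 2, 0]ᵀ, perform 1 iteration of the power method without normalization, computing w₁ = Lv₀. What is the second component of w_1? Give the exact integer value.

9

w1 = Lv₀ = (2·1 + 2·0 + 5·2 + 4·0; 5·1 + 2·0 + 2·2 + 4·0; 5·1 + 0·0 + 4·2 + 7·0; 3·1 + 0·0 + 3·2 + 7·0) = (12, 9, 13, 9)
The requested component of w1 is 9.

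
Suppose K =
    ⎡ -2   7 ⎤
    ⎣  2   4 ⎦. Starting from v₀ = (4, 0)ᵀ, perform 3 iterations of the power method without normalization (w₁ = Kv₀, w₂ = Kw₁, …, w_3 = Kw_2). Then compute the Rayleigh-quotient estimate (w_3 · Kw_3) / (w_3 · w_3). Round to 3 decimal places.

λ ≈ 2.509

w1 = Kv₀ = (-8, 8)
w2 = Kw1 = (72, 16)
w3 = Kw2 = (-32, 208)
Kw3 = (1520, 768)
w3·Kw3 = (-32)·1520 + 208·768 = 111104; w3·w3 = (-32)·(-32) + 208·208 = 44288
λ ≈ 111104/44288 = 2.509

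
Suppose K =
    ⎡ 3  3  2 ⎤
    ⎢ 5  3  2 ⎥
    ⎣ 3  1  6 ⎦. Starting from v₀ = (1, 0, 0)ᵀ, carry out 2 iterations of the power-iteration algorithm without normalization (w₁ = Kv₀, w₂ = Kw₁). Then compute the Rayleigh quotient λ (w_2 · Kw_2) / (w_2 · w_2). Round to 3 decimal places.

w1 = Kv₀ = (3, 5, 3)
w2 = Kw1 = (30, 36, 32)
Kw2 = (262, 322, 318)
w2·Kw2 = 30·262 + 36·322 + 32·318 = 29628; w2·w2 = 30·30 + 36·36 + 32·32 = 3220
λ ≈ 29628/3220 = 9.201

λ ≈ 9.201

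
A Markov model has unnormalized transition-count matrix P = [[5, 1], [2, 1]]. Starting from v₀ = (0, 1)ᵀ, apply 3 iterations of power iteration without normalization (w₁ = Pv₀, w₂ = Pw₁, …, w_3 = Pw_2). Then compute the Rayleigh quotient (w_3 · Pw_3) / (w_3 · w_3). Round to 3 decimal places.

λ ≈ 5.445

w1 = Pv₀ = (1, 1)
w2 = Pw1 = (6, 3)
w3 = Pw2 = (33, 15)
Pw3 = (180, 81)
w3·Pw3 = 33·180 + 15·81 = 7155; w3·w3 = 33·33 + 15·15 = 1314
λ ≈ 7155/1314 = 5.445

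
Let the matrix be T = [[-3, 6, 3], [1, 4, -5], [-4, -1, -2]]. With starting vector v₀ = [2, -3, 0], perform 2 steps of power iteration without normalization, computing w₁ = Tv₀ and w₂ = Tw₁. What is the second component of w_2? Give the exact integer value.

w1 = Tv₀ = ((-3)·2 + 6·(-3) + 3·0; 1·2 + 4·(-3) + (-5)·0; (-4)·2 + (-1)·(-3) + (-2)·0) = (-24, -10, -5)
w2 = Tw1 = ((-3)·(-24) + 6·(-10) + 3·(-5); 1·(-24) + 4·(-10) + (-5)·(-5); (-4)·(-24) + (-1)·(-10) + (-2)·(-5)) = (-3, -39, 116)
The requested component of w2 is -39.

-39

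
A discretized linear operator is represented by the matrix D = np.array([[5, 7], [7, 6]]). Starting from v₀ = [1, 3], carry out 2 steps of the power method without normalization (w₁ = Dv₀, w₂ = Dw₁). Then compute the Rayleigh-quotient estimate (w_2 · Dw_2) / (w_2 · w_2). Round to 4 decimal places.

12.5172

w1 = Dv₀ = (26, 25)
w2 = Dw1 = (305, 332)
Dw2 = (3849, 4127)
w2·Dw2 = 305·3849 + 332·4127 = 2544109; w2·w2 = 305·305 + 332·332 = 203249
λ ≈ 2544109/203249 = 12.5172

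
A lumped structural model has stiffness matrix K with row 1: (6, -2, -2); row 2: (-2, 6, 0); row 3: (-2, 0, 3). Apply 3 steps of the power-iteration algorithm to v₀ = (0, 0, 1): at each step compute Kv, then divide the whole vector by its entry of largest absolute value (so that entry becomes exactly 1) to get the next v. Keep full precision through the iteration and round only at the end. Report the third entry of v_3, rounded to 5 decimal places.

Kv0 = (-2.000000, 0.000000, 3.000000); divide by 3.000000 → v1 = (-0.666667, 0.000000, 1.000000)
Kv1 = (-6.000000, 1.333333, 4.333333); divide by -6.000000 → v2 = (1.000000, -0.222222, -0.722222)
Kv2 = (7.888889, -3.333333, -4.166667); divide by 7.888889 → v3 = (1.000000, -0.422535, -0.528169)
Requested entry of v3: 75/-142 = -0.52817

-0.52817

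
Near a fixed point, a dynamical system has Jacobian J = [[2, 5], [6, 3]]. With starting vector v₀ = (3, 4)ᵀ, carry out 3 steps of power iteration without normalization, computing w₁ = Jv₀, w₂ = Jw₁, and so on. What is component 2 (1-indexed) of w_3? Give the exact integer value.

w1 = Jv₀ = (2·3 + 5·4; 6·3 + 3·4) = (26, 30)
w2 = Jw1 = (2·26 + 5·30; 6·26 + 3·30) = (202, 246)
w3 = Jw2 = (1634, 1950)
The requested component of w3 is 1950.

1950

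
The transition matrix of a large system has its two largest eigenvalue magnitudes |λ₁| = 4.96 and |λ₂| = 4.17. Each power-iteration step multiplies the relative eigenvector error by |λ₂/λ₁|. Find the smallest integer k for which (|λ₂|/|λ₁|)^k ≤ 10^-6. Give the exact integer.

|λ₂/λ₁| = 4.17/4.96 = 0.84073
Need k ≥ ln(10^-6) / ln(0.84073) = -13.8155 / -0.1735 ≈ 79.633
Smallest integer k satisfying the bound: 80

80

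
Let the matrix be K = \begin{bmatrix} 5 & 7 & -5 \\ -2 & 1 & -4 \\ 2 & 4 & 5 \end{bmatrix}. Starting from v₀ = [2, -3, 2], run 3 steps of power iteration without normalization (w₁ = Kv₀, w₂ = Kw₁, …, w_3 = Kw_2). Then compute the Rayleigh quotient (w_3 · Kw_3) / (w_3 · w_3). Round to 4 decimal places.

1.2434

w1 = Kv₀ = (5·2 + 7·(-3) + (-5)·2; (-2)·2 + 1·(-3) + (-4)·2; 2·2 + 4·(-3) + 5·2) = (-21, -15, 2)
w2 = Kw1 = (5·(-21) + 7·(-15) + (-5)·2; (-2)·(-21) + 1·(-15) + (-4)·2; 2·(-21) + 4·(-15) + 5·2) = (-220, 19, -92)
w3 = Kw2 = (-507, 827, -824)
Kw3 = (7374, 5137, -1826)
w3·Kw3 = (-507)·7374 + 827·5137 + (-824)·(-1826) = 2014305; w3·w3 = (-507)·(-507) + 827·827 + (-824)·(-824) = 1619954
λ ≈ 2014305/1619954 = 1.2434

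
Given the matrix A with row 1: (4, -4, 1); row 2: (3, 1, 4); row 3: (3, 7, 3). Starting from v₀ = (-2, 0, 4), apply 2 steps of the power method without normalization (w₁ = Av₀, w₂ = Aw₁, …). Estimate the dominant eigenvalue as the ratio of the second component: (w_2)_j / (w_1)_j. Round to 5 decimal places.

λ ≈ 2.20000

w1 = Av₀ = (-4, 10, 6)
w2 = Aw1 = (-50, 22, 76)
Ratio at component: 22 / 10 = 2.20000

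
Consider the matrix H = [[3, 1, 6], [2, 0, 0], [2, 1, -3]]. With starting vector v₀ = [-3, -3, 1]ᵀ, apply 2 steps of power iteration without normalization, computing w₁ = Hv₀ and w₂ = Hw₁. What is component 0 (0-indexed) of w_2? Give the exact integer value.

w1 = Hv₀ = (-6, -6, -12)
w2 = Hw1 = (-96, -12, 18)
The requested component of w2 is -96.

-96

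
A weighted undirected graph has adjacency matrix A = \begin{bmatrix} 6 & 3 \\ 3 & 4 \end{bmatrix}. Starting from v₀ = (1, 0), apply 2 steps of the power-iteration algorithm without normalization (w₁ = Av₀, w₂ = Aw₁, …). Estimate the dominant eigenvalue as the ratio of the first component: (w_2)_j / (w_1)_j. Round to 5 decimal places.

7.50000

w1 = Av₀ = (6, 3)
w2 = Aw1 = (45, 30)
Ratio at component: 45 / 6 = 7.50000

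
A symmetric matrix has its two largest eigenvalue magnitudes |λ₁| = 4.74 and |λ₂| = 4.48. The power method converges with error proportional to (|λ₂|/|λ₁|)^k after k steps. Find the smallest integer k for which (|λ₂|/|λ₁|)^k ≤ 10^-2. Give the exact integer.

82

|λ₂/λ₁| = 4.48/4.74 = 0.94515
Need k ≥ ln(10^-2) / ln(0.94515) = -4.6052 / -0.0564 ≈ 81.632
Smallest integer k satisfying the bound: 82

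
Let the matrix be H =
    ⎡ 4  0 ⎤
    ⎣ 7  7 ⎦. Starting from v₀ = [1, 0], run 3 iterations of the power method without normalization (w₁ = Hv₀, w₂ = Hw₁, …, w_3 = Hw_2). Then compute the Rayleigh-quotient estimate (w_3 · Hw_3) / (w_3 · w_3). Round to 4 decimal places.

w1 = Hv₀ = (4, 7)
w2 = Hw1 = (16, 77)
w3 = Hw2 = (64, 651)
Hw3 = (256, 5005)
w3·Hw3 = 64·256 + 651·5005 = 3274639; w3·w3 = 64·64 + 651·651 = 427897
λ ≈ 3274639/427897 = 7.6529

7.6529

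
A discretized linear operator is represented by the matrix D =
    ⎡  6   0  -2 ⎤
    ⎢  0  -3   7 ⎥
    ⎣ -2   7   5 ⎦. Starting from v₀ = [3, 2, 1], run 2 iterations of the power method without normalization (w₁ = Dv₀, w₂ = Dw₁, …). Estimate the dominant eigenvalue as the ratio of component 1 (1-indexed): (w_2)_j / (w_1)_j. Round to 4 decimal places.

w1 = Dv₀ = (6·3 + 0·2 + (-2)·1; 0·3 + (-3)·2 + 7·1; (-2)·3 + 7·2 + 5·1) = (16, 1, 13)
w2 = Dw1 = (6·16 + 0·1 + (-2)·13; 0·16 + (-3)·1 + 7·13; (-2)·16 + 7·1 + 5·13) = (70, 88, 40)
Ratio at component: 70 / 16 = 4.3750

λ ≈ 4.3750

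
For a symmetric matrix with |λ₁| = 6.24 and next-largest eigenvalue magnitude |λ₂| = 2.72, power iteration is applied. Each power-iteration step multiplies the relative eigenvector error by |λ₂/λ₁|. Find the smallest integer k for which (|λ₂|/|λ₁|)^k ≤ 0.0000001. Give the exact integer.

20

|λ₂/λ₁| = 2.72/6.24 = 0.43590
Need k ≥ ln(0.0000001) / ln(0.43590) = -16.1181 / -0.8303 ≈ 19.411
Smallest integer k satisfying the bound: 20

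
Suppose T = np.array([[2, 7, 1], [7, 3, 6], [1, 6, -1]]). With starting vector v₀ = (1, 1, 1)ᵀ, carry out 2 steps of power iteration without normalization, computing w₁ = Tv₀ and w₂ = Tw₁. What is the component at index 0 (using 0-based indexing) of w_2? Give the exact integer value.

w1 = Tv₀ = (10, 16, 6)
w2 = Tw1 = (138, 154, 100)
The requested component of w2 is 138.

138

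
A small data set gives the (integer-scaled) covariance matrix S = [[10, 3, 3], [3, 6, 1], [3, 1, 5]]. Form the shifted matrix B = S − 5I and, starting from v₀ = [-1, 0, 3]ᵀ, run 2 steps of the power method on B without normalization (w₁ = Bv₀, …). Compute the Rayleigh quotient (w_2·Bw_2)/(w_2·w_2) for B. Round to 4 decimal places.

B = S − 5I has rows (5, 3, 3); (3, 1, 1); (3, 1, 0)
w1 = Bv₀ = (4, 0, -3)
w2 = Bw1 = (11, 9, 12)
Bw2 = (118, 54, 42)
w2·Bw2 = 2288; w2·w2 = 346; μ ≈ 2288/346 = 6.6127

μ ≈ 6.6127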